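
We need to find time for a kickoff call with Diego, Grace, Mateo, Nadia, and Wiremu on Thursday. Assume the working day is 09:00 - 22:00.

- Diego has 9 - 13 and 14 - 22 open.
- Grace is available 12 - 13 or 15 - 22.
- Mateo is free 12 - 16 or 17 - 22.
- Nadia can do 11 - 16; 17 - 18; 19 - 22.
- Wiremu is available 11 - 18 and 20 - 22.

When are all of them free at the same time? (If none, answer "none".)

12:00-13:00, 15:00-16:00, 17:00-18:00, 20:00-22:00

Diego ∩ Grace: 12:00-13:00, 15:00-22:00.
Diego ∩ Grace ∩ Mateo: 12:00-13:00, 15:00-16:00, 17:00-22:00.
Diego ∩ Grace ∩ Mateo ∩ Nadia: 12:00-13:00, 15:00-16:00, 17:00-18:00, 19:00-22:00.
Diego ∩ Grace ∩ Mateo ∩ Nadia ∩ Wiremu: 12:00-13:00, 15:00-16:00, 17:00-18:00, 20:00-22:00.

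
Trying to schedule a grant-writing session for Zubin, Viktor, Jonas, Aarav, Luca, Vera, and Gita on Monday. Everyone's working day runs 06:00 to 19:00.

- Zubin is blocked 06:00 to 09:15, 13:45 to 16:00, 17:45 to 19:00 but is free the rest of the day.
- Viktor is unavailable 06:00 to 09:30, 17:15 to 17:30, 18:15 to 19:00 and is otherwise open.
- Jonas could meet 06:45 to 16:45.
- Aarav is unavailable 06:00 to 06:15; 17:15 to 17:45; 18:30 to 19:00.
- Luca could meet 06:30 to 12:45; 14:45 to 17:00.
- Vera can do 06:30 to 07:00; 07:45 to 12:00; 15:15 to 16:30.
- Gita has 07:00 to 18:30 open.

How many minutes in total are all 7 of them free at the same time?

180

Zubin free: 09:15-13:45, 16:00-17:45 (invert busy blocks within the working day).
Viktor free: 09:30-17:15, 17:30-18:15 (invert busy blocks within the working day).
Jonas free: 06:45-16:45.
Aarav free: 06:15-17:15, 17:45-18:30 (invert busy blocks within the working day).
Luca free: 06:30-12:45, 14:45-17:00.
Vera free: 06:30-07:00, 07:45-12:00, 15:15-16:30.
Gita free: 07:00-18:30.
Zubin ∩ Viktor: 09:30-13:45, 16:00-17:15, 17:30-17:45.
Zubin ∩ Viktor ∩ Jonas: 09:30-13:45, 16:00-16:45.
Zubin ∩ Viktor ∩ Jonas ∩ Aarav: 09:30-13:45, 16:00-16:45.
Zubin ∩ Viktor ∩ Jonas ∩ Aarav ∩ Luca: 09:30-12:45, 16:00-16:45.
Zubin ∩ Viktor ∩ Jonas ∩ Aarav ∩ Luca ∩ Vera: 09:30-12:00, 16:00-16:30.
Zubin ∩ Viktor ∩ Jonas ∩ Aarav ∩ Luca ∩ Vera ∩ Gita: 09:30-12:00, 16:00-16:30.
Summing the common windows: 150 + 30 = 180 minutes.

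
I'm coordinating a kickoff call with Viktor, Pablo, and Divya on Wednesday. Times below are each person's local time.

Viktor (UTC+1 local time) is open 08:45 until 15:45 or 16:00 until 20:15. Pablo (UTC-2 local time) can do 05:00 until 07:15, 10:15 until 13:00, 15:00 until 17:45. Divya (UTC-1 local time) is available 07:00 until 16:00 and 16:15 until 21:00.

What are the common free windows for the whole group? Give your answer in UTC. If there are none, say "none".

08:00-09:15, 12:15-14:45, 17:15-19:15

Viktor in UTC: 07:45-14:45, 15:00-19:15 (subtract 1h to convert from UTC+1).
Pablo in UTC: 07:00-09:15, 12:15-15:00, 17:00-19:45 (add 2h to convert from UTC-2).
Divya in UTC: 08:00-17:00, 17:15-22:00 (add 1h to convert from UTC-1).
Viktor ∩ Pablo: 07:45-09:15, 12:15-14:45, 17:00-19:15.
Viktor ∩ Pablo ∩ Divya: 08:00-09:15, 12:15-14:45, 17:15-19:15.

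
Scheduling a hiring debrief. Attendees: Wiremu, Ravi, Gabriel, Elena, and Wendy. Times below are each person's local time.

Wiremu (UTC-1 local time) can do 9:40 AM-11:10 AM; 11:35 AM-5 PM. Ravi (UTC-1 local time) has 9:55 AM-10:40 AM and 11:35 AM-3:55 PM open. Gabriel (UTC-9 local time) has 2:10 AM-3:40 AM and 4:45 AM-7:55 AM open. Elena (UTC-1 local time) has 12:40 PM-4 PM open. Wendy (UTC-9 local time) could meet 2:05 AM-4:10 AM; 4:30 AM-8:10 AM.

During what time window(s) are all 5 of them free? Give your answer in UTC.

13:45-16:55

Wiremu in UTC: 10:40-12:10, 12:35-18:00 (add 1h to convert from UTC-1).
Ravi in UTC: 10:55-11:40, 12:35-16:55 (add 1h to convert from UTC-1).
Gabriel in UTC: 11:10-12:40, 13:45-16:55 (add 9h to convert from UTC-9).
Elena in UTC: 13:40-17:00 (add 1h to convert from UTC-1).
Wendy in UTC: 11:05-13:10, 13:30-17:10 (add 9h to convert from UTC-9).
Wiremu ∩ Ravi: 10:55-11:40, 12:35-16:55.
Wiremu ∩ Ravi ∩ Gabriel: 11:10-11:40, 12:35-12:40, 13:45-16:55.
Wiremu ∩ Ravi ∩ Gabriel ∩ Elena: 13:45-16:55.
Wiremu ∩ Ravi ∩ Gabriel ∩ Elena ∩ Wendy: 13:45-16:55.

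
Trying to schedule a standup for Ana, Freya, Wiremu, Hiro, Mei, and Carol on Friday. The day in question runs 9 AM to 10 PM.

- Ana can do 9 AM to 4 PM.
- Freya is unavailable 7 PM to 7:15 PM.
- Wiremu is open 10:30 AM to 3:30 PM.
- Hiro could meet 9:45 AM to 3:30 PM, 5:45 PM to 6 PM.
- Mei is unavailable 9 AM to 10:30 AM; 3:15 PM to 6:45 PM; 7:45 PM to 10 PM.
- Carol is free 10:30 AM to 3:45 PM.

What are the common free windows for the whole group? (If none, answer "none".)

Ana free: 09:00-16:00.
Freya free: 09:00-19:00, 19:15-22:00 (invert busy blocks within the working day).
Wiremu free: 10:30-15:30.
Hiro free: 09:45-15:30, 17:45-18:00.
Mei free: 10:30-15:15, 18:45-19:45 (invert busy blocks within the working day).
Carol free: 10:30-15:45.
Ana ∩ Freya: 09:00-16:00.
Ana ∩ Freya ∩ Wiremu: 10:30-15:30.
Ana ∩ Freya ∩ Wiremu ∩ Hiro: 10:30-15:30.
Ana ∩ Freya ∩ Wiremu ∩ Hiro ∩ Mei: 10:30-15:15.
Ana ∩ Freya ∩ Wiremu ∩ Hiro ∩ Mei ∩ Carol: 10:30-15:15.

10:30-15:15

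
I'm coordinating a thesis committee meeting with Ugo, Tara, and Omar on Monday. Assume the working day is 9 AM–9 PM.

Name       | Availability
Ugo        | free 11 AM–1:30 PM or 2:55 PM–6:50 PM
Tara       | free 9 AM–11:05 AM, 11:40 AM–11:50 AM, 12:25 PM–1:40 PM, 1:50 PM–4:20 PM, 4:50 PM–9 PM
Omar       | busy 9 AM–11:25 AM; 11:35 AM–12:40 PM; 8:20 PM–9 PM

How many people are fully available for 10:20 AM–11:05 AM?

Ugo free: 11:00-13:30, 14:55-18:50.
Tara free: 09:00-11:05, 11:40-11:50, 12:25-13:40, 13:50-16:20, 16:50-21:00.
Omar free: 11:25-11:35, 12:40-20:20 (invert busy blocks within the working day).
Tara can make the full 10:20-11:05 slot — that's 1.

1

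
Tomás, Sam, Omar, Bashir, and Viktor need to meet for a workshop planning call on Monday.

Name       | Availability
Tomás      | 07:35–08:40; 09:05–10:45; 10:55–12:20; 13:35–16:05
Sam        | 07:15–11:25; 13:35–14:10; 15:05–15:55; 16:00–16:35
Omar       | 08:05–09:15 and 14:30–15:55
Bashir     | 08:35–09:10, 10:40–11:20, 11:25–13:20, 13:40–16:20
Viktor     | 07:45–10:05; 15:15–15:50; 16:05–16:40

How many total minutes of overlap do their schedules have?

Tomás ∩ Sam: 07:35-08:40, 09:05-10:45, 10:55-11:25, 13:35-14:10, 15:05-15:55, 16:00-16:05.
Tomás ∩ Sam ∩ Omar: 08:05-08:40, 09:05-09:15, 15:05-15:55.
Tomás ∩ Sam ∩ Omar ∩ Bashir: 08:35-08:40, 09:05-09:10, 15:05-15:55.
Tomás ∩ Sam ∩ Omar ∩ Bashir ∩ Viktor: 08:35-08:40, 09:05-09:10, 15:15-15:50.
Those are the intersection windows.
Summing the common windows: 5 + 5 + 35 = 45 minutes.

45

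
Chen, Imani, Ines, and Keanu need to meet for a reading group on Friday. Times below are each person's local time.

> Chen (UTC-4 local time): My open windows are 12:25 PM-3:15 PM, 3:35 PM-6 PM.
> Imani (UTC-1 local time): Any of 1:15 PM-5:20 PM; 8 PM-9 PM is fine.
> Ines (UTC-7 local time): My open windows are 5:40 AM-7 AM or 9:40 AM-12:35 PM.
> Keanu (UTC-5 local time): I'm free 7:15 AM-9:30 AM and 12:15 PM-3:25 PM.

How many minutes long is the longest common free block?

Chen in UTC: 16:25-19:15, 19:35-22:00 (add 4h to convert from UTC-4).
Imani in UTC: 14:15-18:20, 21:00-22:00 (add 1h to convert from UTC-1).
Ines in UTC: 12:40-14:00, 16:40-19:35 (add 7h to convert from UTC-7).
Keanu in UTC: 12:15-14:30, 17:15-20:25 (add 5h to convert from UTC-5).
Chen ∩ Imani: 16:25-18:20, 21:00-22:00.
Chen ∩ Imani ∩ Ines: 16:40-18:20.
Chen ∩ Imani ∩ Ines ∩ Keanu: 17:15-18:20.
The longest is 17:15-18:20 at 65 minutes.

65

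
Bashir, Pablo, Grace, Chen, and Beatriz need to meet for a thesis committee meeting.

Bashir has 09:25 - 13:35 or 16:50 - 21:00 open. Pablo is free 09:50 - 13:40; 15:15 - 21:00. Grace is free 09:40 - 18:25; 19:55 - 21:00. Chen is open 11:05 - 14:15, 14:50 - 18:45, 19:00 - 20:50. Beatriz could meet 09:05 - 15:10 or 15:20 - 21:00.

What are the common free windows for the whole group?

Bashir ∩ Pablo: 09:50-13:35, 16:50-21:00.
Bashir ∩ Pablo ∩ Grace: 09:50-13:35, 16:50-18:25, 19:55-21:00.
Bashir ∩ Pablo ∩ Grace ∩ Chen: 11:05-13:35, 16:50-18:25, 19:55-20:50.
Bashir ∩ Pablo ∩ Grace ∩ Chen ∩ Beatriz: 11:05-13:35, 16:50-18:25, 19:55-20:50.
Those are the intersection windows.

11:05-13:35, 16:50-18:25, 19:55-20:50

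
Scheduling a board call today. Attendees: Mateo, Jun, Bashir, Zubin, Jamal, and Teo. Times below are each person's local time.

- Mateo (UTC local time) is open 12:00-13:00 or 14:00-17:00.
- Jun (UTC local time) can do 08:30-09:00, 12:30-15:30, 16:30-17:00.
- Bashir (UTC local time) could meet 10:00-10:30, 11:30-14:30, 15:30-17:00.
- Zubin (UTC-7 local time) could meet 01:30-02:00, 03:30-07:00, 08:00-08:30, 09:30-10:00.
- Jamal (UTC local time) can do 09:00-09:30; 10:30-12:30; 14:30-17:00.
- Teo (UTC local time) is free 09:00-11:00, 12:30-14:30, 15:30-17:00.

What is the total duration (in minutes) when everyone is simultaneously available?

30

Mateo in UTC: 12:00-13:00, 14:00-17:00.
Jun in UTC: 08:30-09:00, 12:30-15:30, 16:30-17:00.
Bashir in UTC: 10:00-10:30, 11:30-14:30, 15:30-17:00.
Zubin in UTC: 08:30-09:00, 10:30-14:00, 15:00-15:30, 16:30-17:00 (add 7h to convert from UTC-7).
Jamal in UTC: 09:00-09:30, 10:30-12:30, 14:30-17:00.
Teo in UTC: 09:00-11:00, 12:30-14:30, 15:30-17:00.
Mateo ∩ Jun: 12:30-13:00, 14:00-15:30, 16:30-17:00.
Mateo ∩ Jun ∩ Bashir: 12:30-13:00, 14:00-14:30, 16:30-17:00.
Mateo ∩ Jun ∩ Bashir ∩ Zubin: 12:30-13:00, 16:30-17:00.
Mateo ∩ Jun ∩ Bashir ∩ Zubin ∩ Jamal: 16:30-17:00.
Mateo ∩ Jun ∩ Bashir ∩ Zubin ∩ Jamal ∩ Teo: 16:30-17:00.
That's a single block of 30 minutes.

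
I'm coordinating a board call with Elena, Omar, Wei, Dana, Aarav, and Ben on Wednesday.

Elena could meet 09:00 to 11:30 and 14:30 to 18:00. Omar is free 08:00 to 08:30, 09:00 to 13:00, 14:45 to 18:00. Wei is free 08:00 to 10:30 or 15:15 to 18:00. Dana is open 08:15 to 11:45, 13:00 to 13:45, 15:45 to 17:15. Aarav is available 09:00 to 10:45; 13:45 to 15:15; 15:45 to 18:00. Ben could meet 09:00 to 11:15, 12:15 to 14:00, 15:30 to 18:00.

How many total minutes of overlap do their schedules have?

180

Elena ∩ Omar: 09:00-11:30, 14:45-18:00.
Elena ∩ Omar ∩ Wei: 09:00-10:30, 15:15-18:00.
Elena ∩ Omar ∩ Wei ∩ Dana: 09:00-10:30, 15:45-17:15.
Elena ∩ Omar ∩ Wei ∩ Dana ∩ Aarav: 09:00-10:30, 15:45-17:15.
Elena ∩ Omar ∩ Wei ∩ Dana ∩ Aarav ∩ Ben: 09:00-10:30, 15:45-17:15.
Summing the common windows: 90 + 90 = 180 minutes.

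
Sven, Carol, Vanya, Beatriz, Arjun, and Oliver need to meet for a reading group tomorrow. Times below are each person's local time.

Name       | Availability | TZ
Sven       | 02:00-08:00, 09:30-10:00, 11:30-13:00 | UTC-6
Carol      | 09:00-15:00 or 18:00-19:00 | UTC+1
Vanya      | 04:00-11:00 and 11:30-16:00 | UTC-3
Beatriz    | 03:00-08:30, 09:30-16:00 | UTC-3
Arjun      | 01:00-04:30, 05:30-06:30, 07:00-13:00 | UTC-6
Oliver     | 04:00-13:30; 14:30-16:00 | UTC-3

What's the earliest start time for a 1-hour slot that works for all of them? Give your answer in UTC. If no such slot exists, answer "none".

Sven in UTC: 08:00-14:00, 15:30-16:00, 17:30-19:00 (add 6h to convert from UTC-6).
Carol in UTC: 08:00-14:00, 17:00-18:00 (subtract 1h to convert from UTC+1).
Vanya in UTC: 07:00-14:00, 14:30-19:00 (add 3h to convert from UTC-3).
Beatriz in UTC: 06:00-11:30, 12:30-19:00 (add 3h to convert from UTC-3).
Arjun in UTC: 07:00-10:30, 11:30-12:30, 13:00-19:00 (add 6h to convert from UTC-6).
Oliver in UTC: 07:00-16:30, 17:30-19:00 (add 3h to convert from UTC-3).
Sven ∩ Carol: 08:00-14:00, 17:30-18:00.
Sven ∩ Carol ∩ Vanya: 08:00-14:00, 17:30-18:00.
Sven ∩ Carol ∩ Vanya ∩ Beatriz: 08:00-11:30, 12:30-14:00, 17:30-18:00.
Sven ∩ Carol ∩ Vanya ∩ Beatriz ∩ Arjun: 08:00-10:30, 13:00-14:00, 17:30-18:00.
Sven ∩ Carol ∩ Vanya ∩ Beatriz ∩ Arjun ∩ Oliver: 08:00-10:30, 13:00-14:00, 17:30-18:00.
Those are the intersection windows.
The first common window of at least 60 minutes is 08:00-10:30, so the earliest start is 08:00.

08:00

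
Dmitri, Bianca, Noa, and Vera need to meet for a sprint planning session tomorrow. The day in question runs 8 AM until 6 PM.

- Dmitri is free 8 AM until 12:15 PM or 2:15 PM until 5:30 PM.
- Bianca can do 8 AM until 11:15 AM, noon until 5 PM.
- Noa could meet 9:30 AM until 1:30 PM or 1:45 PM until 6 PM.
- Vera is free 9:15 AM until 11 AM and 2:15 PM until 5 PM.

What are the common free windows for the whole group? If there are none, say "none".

09:30-11:00, 14:15-17:00

Dmitri ∩ Bianca: 08:00-11:15, 12:00-12:15, 14:15-17:00.
Dmitri ∩ Bianca ∩ Noa: 09:30-11:15, 12:00-12:15, 14:15-17:00.
Dmitri ∩ Bianca ∩ Noa ∩ Vera: 09:30-11:00, 14:15-17:00.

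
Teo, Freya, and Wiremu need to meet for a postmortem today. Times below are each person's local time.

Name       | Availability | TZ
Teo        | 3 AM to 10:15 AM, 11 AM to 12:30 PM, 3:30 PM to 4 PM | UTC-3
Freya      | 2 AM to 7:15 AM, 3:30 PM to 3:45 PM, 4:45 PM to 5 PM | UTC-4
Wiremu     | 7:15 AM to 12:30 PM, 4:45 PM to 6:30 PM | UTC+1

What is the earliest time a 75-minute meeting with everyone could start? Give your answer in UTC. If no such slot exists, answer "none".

Teo in UTC: 06:00-13:15, 14:00-15:30, 18:30-19:00 (add 3h to convert from UTC-3).
Freya in UTC: 06:00-11:15, 19:30-19:45, 20:45-21:00 (add 4h to convert from UTC-4).
Wiremu in UTC: 06:15-11:30, 15:45-17:30 (subtract 1h to convert from UTC+1).
Teo ∩ Freya: 06:00-11:15.
Teo ∩ Freya ∩ Wiremu: 06:15-11:15.
The first common window of at least 75 minutes is 06:15-11:15, so the earliest start is 06:15.

06:15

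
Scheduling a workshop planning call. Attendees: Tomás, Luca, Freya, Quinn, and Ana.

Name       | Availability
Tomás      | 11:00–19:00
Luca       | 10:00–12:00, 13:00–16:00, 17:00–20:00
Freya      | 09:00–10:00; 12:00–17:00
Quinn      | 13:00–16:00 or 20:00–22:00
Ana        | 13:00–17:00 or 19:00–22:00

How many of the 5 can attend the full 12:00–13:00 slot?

Tomás and Freya can make the full 12:00-13:00 slot — that's 2.

2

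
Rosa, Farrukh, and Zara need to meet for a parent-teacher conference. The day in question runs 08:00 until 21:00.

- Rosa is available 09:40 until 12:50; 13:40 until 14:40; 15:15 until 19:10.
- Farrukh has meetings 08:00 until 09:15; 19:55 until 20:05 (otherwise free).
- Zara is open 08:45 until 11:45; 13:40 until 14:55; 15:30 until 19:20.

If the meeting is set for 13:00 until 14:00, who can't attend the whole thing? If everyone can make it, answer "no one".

Rosa, Zara

Rosa free: 09:40-12:50, 13:40-14:40, 15:15-19:10.
Farrukh free: 09:15-19:55, 20:05-21:00 (invert busy blocks within the working day).
Zara free: 08:45-11:45, 13:40-14:55, 15:30-19:20.
Rosa: not fully free for 13:00-14:00. Farrukh: free for 13:00-14:00. Zara: not fully free for 13:00-14:00.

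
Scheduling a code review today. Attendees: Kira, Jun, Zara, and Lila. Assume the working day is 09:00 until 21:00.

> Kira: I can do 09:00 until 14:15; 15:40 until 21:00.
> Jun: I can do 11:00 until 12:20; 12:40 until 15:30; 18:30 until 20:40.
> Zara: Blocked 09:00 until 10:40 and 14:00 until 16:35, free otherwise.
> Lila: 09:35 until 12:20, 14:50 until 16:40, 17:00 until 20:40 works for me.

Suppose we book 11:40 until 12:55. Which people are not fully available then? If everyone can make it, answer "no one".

Jun, Lila

Kira free: 09:00-14:15, 15:40-21:00.
Jun free: 11:00-12:20, 12:40-15:30, 18:30-20:40.
Zara free: 10:40-14:00, 16:35-21:00 (invert busy blocks within the working day).
Lila free: 09:35-12:20, 14:50-16:40, 17:00-20:40.
Kira: free for 11:40-12:55. Jun: not fully free for 11:40-12:55. Zara: free for 11:40-12:55. Lila: not fully free for 11:40-12:55.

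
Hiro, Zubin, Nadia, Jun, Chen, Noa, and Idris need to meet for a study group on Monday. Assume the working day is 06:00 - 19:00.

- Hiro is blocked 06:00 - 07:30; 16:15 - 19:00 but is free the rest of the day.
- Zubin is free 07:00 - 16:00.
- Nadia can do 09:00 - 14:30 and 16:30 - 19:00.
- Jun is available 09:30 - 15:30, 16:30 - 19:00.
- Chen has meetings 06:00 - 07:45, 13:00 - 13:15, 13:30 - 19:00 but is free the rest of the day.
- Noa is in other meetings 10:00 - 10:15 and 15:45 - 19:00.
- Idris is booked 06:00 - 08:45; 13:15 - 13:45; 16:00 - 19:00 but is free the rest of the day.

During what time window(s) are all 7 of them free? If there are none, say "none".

09:30-10:00, 10:15-13:00

Hiro free: 07:30-16:15 (invert busy blocks within the working day).
Zubin free: 07:00-16:00.
Nadia free: 09:00-14:30, 16:30-19:00.
Jun free: 09:30-15:30, 16:30-19:00.
Chen free: 07:45-13:00, 13:15-13:30 (invert busy blocks within the working day).
Noa free: 06:00-10:00, 10:15-15:45 (invert busy blocks within the working day).
Idris free: 08:45-13:15, 13:45-16:00 (invert busy blocks within the working day).
Hiro ∩ Zubin: 07:30-16:00.
Hiro ∩ Zubin ∩ Nadia: 09:00-14:30.
Hiro ∩ Zubin ∩ Nadia ∩ Jun: 09:30-14:30.
Hiro ∩ Zubin ∩ Nadia ∩ Jun ∩ Chen: 09:30-13:00, 13:15-13:30.
Hiro ∩ Zubin ∩ Nadia ∩ Jun ∩ Chen ∩ Noa: 09:30-10:00, 10:15-13:00, 13:15-13:30.
Hiro ∩ Zubin ∩ Nadia ∩ Jun ∩ Chen ∩ Noa ∩ Idris: 09:30-10:00, 10:15-13:00.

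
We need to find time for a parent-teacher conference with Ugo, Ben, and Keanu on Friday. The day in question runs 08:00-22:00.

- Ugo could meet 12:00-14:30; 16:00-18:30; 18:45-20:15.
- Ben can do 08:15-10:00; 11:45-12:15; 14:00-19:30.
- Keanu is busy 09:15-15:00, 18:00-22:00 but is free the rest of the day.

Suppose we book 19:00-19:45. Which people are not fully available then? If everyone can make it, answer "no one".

Ugo free: 12:00-14:30, 16:00-18:30, 18:45-20:15.
Ben free: 08:15-10:00, 11:45-12:15, 14:00-19:30.
Keanu free: 08:00-09:15, 15:00-18:00 (invert busy blocks within the working day).
Ugo: free for 19:00-19:45. Ben: not fully free for 19:00-19:45. Keanu: not fully free for 19:00-19:45.

Ben, Keanu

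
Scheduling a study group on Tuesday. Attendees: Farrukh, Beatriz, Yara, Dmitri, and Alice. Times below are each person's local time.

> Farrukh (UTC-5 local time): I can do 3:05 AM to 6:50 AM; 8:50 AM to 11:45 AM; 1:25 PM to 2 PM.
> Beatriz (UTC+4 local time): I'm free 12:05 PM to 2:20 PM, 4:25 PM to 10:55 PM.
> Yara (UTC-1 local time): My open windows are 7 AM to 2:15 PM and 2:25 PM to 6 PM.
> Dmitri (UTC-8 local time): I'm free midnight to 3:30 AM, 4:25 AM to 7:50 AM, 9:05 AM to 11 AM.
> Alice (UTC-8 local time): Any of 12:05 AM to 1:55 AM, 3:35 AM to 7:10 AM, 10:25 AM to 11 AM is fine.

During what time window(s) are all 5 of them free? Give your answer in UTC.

Farrukh in UTC: 08:05-11:50, 13:50-16:45, 18:25-19:00 (add 5h to convert from UTC-5).
Beatriz in UTC: 08:05-10:20, 12:25-18:55 (subtract 4h to convert from UTC+4).
Yara in UTC: 08:00-15:15, 15:25-19:00 (add 1h to convert from UTC-1).
Dmitri in UTC: 08:00-11:30, 12:25-15:50, 17:05-19:00 (add 8h to convert from UTC-8).
Alice in UTC: 08:05-09:55, 11:35-15:10, 18:25-19:00 (add 8h to convert from UTC-8).
Farrukh ∩ Beatriz: 08:05-10:20, 13:50-16:45, 18:25-18:55.
Farrukh ∩ Beatriz ∩ Yara: 08:05-10:20, 13:50-15:15, 15:25-16:45, 18:25-18:55.
Farrukh ∩ Beatriz ∩ Yara ∩ Dmitri: 08:05-10:20, 13:50-15:15, 15:25-15:50, 18:25-18:55.
Farrukh ∩ Beatriz ∩ Yara ∩ Dmitri ∩ Alice: 08:05-09:55, 13:50-15:10, 18:25-18:55.

08:05-09:55, 13:50-15:10, 18:25-18:55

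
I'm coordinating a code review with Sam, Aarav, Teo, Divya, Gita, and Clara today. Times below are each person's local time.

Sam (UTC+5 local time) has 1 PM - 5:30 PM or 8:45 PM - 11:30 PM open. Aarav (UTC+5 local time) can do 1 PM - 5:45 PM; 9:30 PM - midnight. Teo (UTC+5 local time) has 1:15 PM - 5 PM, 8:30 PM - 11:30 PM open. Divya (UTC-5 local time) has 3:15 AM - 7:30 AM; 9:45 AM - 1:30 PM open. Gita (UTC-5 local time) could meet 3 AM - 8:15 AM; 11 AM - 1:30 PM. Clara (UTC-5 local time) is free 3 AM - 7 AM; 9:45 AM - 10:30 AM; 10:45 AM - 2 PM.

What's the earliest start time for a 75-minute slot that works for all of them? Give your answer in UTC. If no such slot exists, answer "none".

08:15

Sam in UTC: 08:00-12:30, 15:45-18:30 (subtract 5h to convert from UTC+5).
Aarav in UTC: 08:00-12:45, 16:30-19:00 (subtract 5h to convert from UTC+5).
Teo in UTC: 08:15-12:00, 15:30-18:30 (subtract 5h to convert from UTC+5).
Divya in UTC: 08:15-12:30, 14:45-18:30 (add 5h to convert from UTC-5).
Gita in UTC: 08:00-13:15, 16:00-18:30 (add 5h to convert from UTC-5).
Clara in UTC: 08:00-12:00, 14:45-15:30, 15:45-19:00 (add 5h to convert from UTC-5).
Sam ∩ Aarav: 08:00-12:30, 16:30-18:30.
Sam ∩ Aarav ∩ Teo: 08:15-12:00, 16:30-18:30.
Sam ∩ Aarav ∩ Teo ∩ Divya: 08:15-12:00, 16:30-18:30.
Sam ∩ Aarav ∩ Teo ∩ Divya ∩ Gita: 08:15-12:00, 16:30-18:30.
Sam ∩ Aarav ∩ Teo ∩ Divya ∩ Gita ∩ Clara: 08:15-12:00, 16:30-18:30.
The first common window of at least 75 minutes is 08:15-12:00, so the earliest start is 08:15.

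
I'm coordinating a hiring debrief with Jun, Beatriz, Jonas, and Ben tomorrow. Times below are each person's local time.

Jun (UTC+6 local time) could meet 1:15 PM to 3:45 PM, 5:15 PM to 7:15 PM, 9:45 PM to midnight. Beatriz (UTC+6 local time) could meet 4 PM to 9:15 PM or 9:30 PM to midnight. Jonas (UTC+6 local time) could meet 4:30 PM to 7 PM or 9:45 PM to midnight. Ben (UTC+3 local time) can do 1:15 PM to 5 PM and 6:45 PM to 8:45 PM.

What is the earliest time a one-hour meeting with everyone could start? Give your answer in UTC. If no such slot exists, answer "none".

11:15

Jun in UTC: 07:15-09:45, 11:15-13:15, 15:45-18:00 (subtract 6h to convert from UTC+6).
Beatriz in UTC: 10:00-15:15, 15:30-18:00 (subtract 6h to convert from UTC+6).
Jonas in UTC: 10:30-13:00, 15:45-18:00 (subtract 6h to convert from UTC+6).
Ben in UTC: 10:15-14:00, 15:45-17:45 (subtract 3h to convert from UTC+3).
Jun ∩ Beatriz: 11:15-13:15, 15:45-18:00.
Jun ∩ Beatriz ∩ Jonas: 11:15-13:00, 15:45-18:00.
Jun ∩ Beatriz ∩ Jonas ∩ Ben: 11:15-13:00, 15:45-17:45.
The first common window of at least 60 minutes is 11:15-13:00, so the earliest start is 11:15.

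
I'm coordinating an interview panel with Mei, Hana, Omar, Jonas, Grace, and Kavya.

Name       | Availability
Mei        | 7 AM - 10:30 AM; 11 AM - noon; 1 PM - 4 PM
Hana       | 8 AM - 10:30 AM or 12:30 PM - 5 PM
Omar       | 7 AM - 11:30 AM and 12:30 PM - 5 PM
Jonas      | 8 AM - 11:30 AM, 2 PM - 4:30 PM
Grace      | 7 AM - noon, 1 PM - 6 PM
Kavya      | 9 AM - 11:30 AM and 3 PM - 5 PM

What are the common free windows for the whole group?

Mei ∩ Hana: 08:00-10:30, 13:00-16:00.
Mei ∩ Hana ∩ Omar: 08:00-10:30, 13:00-16:00.
Mei ∩ Hana ∩ Omar ∩ Jonas: 08:00-10:30, 14:00-16:00.
Mei ∩ Hana ∩ Omar ∩ Jonas ∩ Grace: 08:00-10:30, 14:00-16:00.
Mei ∩ Hana ∩ Omar ∩ Jonas ∩ Grace ∩ Kavya: 09:00-10:30, 15:00-16:00.

09:00-10:30, 15:00-16:00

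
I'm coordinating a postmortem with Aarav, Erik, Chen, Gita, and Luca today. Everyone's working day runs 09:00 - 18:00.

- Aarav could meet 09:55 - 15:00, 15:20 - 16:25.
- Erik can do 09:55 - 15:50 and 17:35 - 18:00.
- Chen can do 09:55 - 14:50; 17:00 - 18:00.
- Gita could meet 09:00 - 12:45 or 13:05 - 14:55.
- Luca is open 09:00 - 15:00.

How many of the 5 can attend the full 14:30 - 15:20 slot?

1

Erik can make the full 14:30-15:20 slot — that's 1.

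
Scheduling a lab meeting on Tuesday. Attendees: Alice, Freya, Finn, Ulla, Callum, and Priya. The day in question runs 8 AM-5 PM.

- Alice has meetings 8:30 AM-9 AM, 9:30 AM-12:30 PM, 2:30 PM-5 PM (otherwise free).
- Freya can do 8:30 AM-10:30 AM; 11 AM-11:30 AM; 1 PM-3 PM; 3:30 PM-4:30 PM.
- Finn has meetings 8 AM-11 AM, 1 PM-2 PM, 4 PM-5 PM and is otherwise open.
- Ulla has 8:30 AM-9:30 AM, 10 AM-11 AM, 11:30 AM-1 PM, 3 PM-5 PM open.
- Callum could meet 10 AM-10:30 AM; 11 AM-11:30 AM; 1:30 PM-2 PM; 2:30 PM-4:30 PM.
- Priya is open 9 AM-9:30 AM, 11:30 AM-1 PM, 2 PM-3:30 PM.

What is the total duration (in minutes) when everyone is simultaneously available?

Alice free: 08:00-08:30, 09:00-09:30, 12:30-14:30 (invert busy blocks within the working day).
Freya free: 08:30-10:30, 11:00-11:30, 13:00-15:00, 15:30-16:30.
Finn free: 11:00-13:00, 14:00-16:00 (invert busy blocks within the working day).
Ulla free: 08:30-09:30, 10:00-11:00, 11:30-13:00, 15:00-17:00.
Callum free: 10:00-10:30, 11:00-11:30, 13:30-14:00, 14:30-16:30.
Priya free: 09:00-09:30, 11:30-13:00, 14:00-15:30.
Alice ∩ Freya: 09:00-09:30, 13:00-14:30.
Alice ∩ Freya ∩ Finn: 14:00-14:30.
Alice ∩ Freya ∩ Finn ∩ Ulla: ∅.
Alice ∩ Freya ∩ Finn ∩ Ulla ∩ Callum: ∅.
Alice ∩ Freya ∩ Finn ∩ Ulla ∩ Callum ∩ Priya: ∅.
There is no time when everyone is free.
There is no common window, so the total is 0 minutes.

0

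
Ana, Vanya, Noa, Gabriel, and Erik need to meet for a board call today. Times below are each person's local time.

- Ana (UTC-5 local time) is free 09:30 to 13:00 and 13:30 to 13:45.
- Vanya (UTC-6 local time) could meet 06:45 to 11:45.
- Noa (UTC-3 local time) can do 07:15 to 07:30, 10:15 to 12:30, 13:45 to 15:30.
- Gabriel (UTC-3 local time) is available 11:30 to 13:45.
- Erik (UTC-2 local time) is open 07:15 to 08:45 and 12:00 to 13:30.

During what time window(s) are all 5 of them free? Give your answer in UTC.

Ana in UTC: 14:30-18:00, 18:30-18:45 (add 5h to convert from UTC-5).
Vanya in UTC: 12:45-17:45 (add 6h to convert from UTC-6).
Noa in UTC: 10:15-10:30, 13:15-15:30, 16:45-18:30 (add 3h to convert from UTC-3).
Gabriel in UTC: 14:30-16:45 (add 3h to convert from UTC-3).
Erik in UTC: 09:15-10:45, 14:00-15:30 (add 2h to convert from UTC-2).
Ana ∩ Vanya: 14:30-17:45.
Ana ∩ Vanya ∩ Noa: 14:30-15:30, 16:45-17:45.
Ana ∩ Vanya ∩ Noa ∩ Gabriel: 14:30-15:30.
Ana ∩ Vanya ∩ Noa ∩ Gabriel ∩ Erik: 14:30-15:30.

14:30-15:30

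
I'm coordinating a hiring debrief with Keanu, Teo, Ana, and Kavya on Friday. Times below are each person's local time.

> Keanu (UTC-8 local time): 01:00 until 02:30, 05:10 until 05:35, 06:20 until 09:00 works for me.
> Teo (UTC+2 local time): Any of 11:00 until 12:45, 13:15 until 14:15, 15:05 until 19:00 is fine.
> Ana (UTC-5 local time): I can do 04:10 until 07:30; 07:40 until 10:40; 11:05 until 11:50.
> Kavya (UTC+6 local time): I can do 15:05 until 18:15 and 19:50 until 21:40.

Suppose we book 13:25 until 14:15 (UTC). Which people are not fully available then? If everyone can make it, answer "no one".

Keanu in UTC: 09:00-10:30, 13:10-13:35, 14:20-17:00 (add 8h to convert from UTC-8).
Teo in UTC: 09:00-10:45, 11:15-12:15, 13:05-17:00 (subtract 2h to convert from UTC+2).
Ana in UTC: 09:10-12:30, 12:40-15:40, 16:05-16:50 (add 5h to convert from UTC-5).
Kavya in UTC: 09:05-12:15, 13:50-15:40 (subtract 6h to convert from UTC+6).
Keanu: not fully free for 13:25-14:15. Teo: free for 13:25-14:15. Ana: free for 13:25-14:15. Kavya: not fully free for 13:25-14:15.

Kavya, Keanu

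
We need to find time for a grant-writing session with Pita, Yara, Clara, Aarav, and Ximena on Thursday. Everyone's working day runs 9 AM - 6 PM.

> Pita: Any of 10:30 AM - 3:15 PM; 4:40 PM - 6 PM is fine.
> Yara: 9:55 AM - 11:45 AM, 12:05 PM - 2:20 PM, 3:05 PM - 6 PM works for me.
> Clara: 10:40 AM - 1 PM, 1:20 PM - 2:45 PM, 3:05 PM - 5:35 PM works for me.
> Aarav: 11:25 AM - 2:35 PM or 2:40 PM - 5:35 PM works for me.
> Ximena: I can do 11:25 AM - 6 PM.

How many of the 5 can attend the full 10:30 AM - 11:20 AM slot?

Pita and Yara can make the full 10:30-11:20 slot — that's 2.

2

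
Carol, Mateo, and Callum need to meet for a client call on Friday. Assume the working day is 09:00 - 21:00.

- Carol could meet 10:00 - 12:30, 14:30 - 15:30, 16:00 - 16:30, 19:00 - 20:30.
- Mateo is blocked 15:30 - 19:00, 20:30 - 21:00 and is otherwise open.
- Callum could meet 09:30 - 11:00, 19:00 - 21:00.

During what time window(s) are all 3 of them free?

Carol free: 10:00-12:30, 14:30-15:30, 16:00-16:30, 19:00-20:30.
Mateo free: 09:00-15:30, 19:00-20:30 (invert busy blocks within the working day).
Callum free: 09:30-11:00, 19:00-21:00.
Carol ∩ Mateo: 10:00-12:30, 14:30-15:30, 19:00-20:30.
Carol ∩ Mateo ∩ Callum: 10:00-11:00, 19:00-20:30.

10:00-11:00, 19:00-20:30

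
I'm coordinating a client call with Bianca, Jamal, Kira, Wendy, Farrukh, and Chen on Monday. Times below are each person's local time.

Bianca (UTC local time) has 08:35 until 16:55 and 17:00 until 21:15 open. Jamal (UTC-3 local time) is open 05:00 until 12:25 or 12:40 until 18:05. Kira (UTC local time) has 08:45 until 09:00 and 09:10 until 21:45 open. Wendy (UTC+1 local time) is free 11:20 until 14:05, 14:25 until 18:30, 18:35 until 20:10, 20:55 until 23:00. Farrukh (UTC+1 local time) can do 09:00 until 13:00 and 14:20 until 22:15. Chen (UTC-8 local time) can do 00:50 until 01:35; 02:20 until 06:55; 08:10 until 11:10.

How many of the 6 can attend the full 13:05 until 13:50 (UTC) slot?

4

Bianca in UTC: 08:35-16:55, 17:00-21:15.
Jamal in UTC: 08:00-15:25, 15:40-21:05 (add 3h to convert from UTC-3).
Kira in UTC: 08:45-09:00, 09:10-21:45.
Wendy in UTC: 10:20-13:05, 13:25-17:30, 17:35-19:10, 19:55-22:00 (subtract 1h to convert from UTC+1).
Farrukh in UTC: 08:00-12:00, 13:20-21:15 (subtract 1h to convert from UTC+1).
Chen in UTC: 08:50-09:35, 10:20-14:55, 16:10-19:10 (add 8h to convert from UTC-8).
Bianca, Jamal, Kira, and Chen can make the full 13:05-13:50 slot — that's 4.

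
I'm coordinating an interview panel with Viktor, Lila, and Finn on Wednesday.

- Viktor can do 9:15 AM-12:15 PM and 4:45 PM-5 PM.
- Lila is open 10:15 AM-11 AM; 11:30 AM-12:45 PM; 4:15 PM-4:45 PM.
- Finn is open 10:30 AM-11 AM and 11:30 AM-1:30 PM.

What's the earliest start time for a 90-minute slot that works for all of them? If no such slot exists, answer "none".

Viktor ∩ Lila: 10:15-11:00, 11:30-12:15.
Viktor ∩ Lila ∩ Finn: 10:30-11:00, 11:30-12:15.
No common window is at least 90 minutes long.

none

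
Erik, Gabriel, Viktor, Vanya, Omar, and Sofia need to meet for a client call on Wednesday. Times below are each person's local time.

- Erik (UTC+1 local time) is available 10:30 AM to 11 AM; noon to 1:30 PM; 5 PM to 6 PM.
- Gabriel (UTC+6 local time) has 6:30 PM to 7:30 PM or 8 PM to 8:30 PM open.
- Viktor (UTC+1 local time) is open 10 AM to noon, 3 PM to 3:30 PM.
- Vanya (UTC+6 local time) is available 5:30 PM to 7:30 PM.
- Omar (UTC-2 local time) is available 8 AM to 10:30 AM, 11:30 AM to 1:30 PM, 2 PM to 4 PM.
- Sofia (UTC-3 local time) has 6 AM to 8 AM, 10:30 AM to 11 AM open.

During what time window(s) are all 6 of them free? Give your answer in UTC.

Erik in UTC: 09:30-10:00, 11:00-12:30, 16:00-17:00 (subtract 1h to convert from UTC+1).
Gabriel in UTC: 12:30-13:30, 14:00-14:30 (subtract 6h to convert from UTC+6).
Viktor in UTC: 09:00-11:00, 14:00-14:30 (subtract 1h to convert from UTC+1).
Vanya in UTC: 11:30-13:30 (subtract 6h to convert from UTC+6).
Omar in UTC: 10:00-12:30, 13:30-15:30, 16:00-18:00 (add 2h to convert from UTC-2).
Sofia in UTC: 09:00-11:00, 13:30-14:00 (add 3h to convert from UTC-3).
Erik ∩ Gabriel: ∅.
Erik ∩ Gabriel ∩ Viktor: ∅.
Erik ∩ Gabriel ∩ Viktor ∩ Vanya: ∅.
Erik ∩ Gabriel ∩ Viktor ∩ Vanya ∩ Omar: ∅.
Erik ∩ Gabriel ∩ Viktor ∩ Vanya ∩ Omar ∩ Sofia: ∅.
There is no time when everyone is free.

none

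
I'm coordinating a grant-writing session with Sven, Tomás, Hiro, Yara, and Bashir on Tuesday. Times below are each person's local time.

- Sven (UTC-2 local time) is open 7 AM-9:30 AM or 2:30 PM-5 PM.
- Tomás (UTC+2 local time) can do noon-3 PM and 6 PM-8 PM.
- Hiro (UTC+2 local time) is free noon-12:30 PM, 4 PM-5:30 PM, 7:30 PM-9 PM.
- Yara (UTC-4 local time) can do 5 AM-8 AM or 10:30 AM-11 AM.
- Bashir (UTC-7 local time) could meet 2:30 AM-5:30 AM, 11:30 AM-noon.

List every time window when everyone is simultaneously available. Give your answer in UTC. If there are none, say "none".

10:00-10:30

Sven in UTC: 09:00-11:30, 16:30-19:00 (add 2h to convert from UTC-2).
Tomás in UTC: 10:00-13:00, 16:00-18:00 (subtract 2h to convert from UTC+2).
Hiro in UTC: 10:00-10:30, 14:00-15:30, 17:30-19:00 (subtract 2h to convert from UTC+2).
Yara in UTC: 09:00-12:00, 14:30-15:00 (add 4h to convert from UTC-4).
Bashir in UTC: 09:30-12:30, 18:30-19:00 (add 7h to convert from UTC-7).
Sven ∩ Tomás: 10:00-11:30, 16:30-18:00.
Sven ∩ Tomás ∩ Hiro: 10:00-10:30, 17:30-18:00.
Sven ∩ Tomás ∩ Hiro ∩ Yara: 10:00-10:30.
Sven ∩ Tomás ∩ Hiro ∩ Yara ∩ Bashir: 10:00-10:30.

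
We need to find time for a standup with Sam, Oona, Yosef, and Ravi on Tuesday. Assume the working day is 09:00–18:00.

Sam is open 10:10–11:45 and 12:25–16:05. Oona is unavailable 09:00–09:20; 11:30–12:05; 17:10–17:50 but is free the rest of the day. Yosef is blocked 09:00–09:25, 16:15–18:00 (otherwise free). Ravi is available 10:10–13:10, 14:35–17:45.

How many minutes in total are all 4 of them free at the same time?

Sam free: 10:10-11:45, 12:25-16:05.
Oona free: 09:20-11:30, 12:05-17:10, 17:50-18:00 (invert busy blocks within the working day).
Yosef free: 09:25-16:15 (invert busy blocks within the working day).
Ravi free: 10:10-13:10, 14:35-17:45.
Sam ∩ Oona: 10:10-11:30, 12:25-16:05.
Sam ∩ Oona ∩ Yosef: 10:10-11:30, 12:25-16:05.
Sam ∩ Oona ∩ Yosef ∩ Ravi: 10:10-11:30, 12:25-13:10, 14:35-16:05.
Summing the common windows: 80 + 45 + 90 = 215 minutes.

215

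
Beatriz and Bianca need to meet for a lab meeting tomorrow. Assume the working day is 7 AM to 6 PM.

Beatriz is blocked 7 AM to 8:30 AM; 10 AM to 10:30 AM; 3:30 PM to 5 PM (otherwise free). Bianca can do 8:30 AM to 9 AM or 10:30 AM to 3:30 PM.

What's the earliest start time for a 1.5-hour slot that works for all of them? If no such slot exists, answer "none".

10:30

Beatriz free: 08:30-10:00, 10:30-15:30, 17:00-18:00 (invert busy blocks within the working day).
Bianca free: 08:30-09:00, 10:30-15:30.
Beatriz ∩ Bianca: 08:30-09:00, 10:30-15:30.
The first common window of at least 90 minutes is 10:30-15:30, so the earliest start is 10:30.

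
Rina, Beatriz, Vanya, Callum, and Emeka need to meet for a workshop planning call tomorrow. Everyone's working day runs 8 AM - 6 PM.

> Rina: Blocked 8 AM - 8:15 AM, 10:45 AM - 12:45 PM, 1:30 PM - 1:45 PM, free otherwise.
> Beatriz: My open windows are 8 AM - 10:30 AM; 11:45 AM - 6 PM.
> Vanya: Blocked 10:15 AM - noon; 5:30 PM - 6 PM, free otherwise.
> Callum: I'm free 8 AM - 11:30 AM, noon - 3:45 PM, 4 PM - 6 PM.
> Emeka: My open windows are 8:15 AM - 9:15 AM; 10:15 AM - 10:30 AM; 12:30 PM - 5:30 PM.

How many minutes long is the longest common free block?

Rina free: 08:15-10:45, 12:45-13:30, 13:45-18:00 (invert busy blocks within the working day).
Beatriz free: 08:00-10:30, 11:45-18:00.
Vanya free: 08:00-10:15, 12:00-17:30 (invert busy blocks within the working day).
Callum free: 08:00-11:30, 12:00-15:45, 16:00-18:00.
Emeka free: 08:15-09:15, 10:15-10:30, 12:30-17:30.
Rina ∩ Beatriz: 08:15-10:30, 12:45-13:30, 13:45-18:00.
Rina ∩ Beatriz ∩ Vanya: 08:15-10:15, 12:45-13:30, 13:45-17:30.
Rina ∩ Beatriz ∩ Vanya ∩ Callum: 08:15-10:15, 12:45-13:30, 13:45-15:45, 16:00-17:30.
Rina ∩ Beatriz ∩ Vanya ∩ Callum ∩ Emeka: 08:15-09:15, 12:45-13:30, 13:45-15:45, 16:00-17:30.
So the common availability across everyone is 08:15-09:15, 12:45-13:30, 13:45-15:45, 16:00-17:30.
The longest is 13:45-15:45 at 120 minutes.

120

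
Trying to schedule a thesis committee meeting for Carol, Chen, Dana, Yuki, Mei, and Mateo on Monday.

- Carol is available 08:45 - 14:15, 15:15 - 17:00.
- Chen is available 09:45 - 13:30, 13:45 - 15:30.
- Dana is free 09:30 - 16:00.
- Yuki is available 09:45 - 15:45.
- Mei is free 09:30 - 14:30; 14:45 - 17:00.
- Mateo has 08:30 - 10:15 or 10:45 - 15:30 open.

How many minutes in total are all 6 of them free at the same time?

240

Carol ∩ Chen: 09:45-13:30, 13:45-14:15, 15:15-15:30.
Carol ∩ Chen ∩ Dana: 09:45-13:30, 13:45-14:15, 15:15-15:30.
Carol ∩ Chen ∩ Dana ∩ Yuki: 09:45-13:30, 13:45-14:15, 15:15-15:30.
Carol ∩ Chen ∩ Dana ∩ Yuki ∩ Mei: 09:45-13:30, 13:45-14:15, 15:15-15:30.
Carol ∩ Chen ∩ Dana ∩ Yuki ∩ Mei ∩ Mateo: 09:45-10:15, 10:45-13:30, 13:45-14:15, 15:15-15:30.
So the common availability across everyone is 09:45-10:15, 10:45-13:30, 13:45-14:15, 15:15-15:30.
Summing the common windows: 30 + 165 + 30 + 15 = 240 minutes.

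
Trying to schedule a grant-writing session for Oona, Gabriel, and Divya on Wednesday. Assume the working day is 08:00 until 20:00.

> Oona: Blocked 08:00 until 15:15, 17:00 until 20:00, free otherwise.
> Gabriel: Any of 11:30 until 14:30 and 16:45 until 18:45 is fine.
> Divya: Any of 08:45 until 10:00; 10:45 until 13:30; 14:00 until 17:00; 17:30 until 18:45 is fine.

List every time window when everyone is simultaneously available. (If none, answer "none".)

16:45-17:00

Oona free: 15:15-17:00 (invert busy blocks within the working day).
Gabriel free: 11:30-14:30, 16:45-18:45.
Divya free: 08:45-10:00, 10:45-13:30, 14:00-17:00, 17:30-18:45.
Oona ∩ Gabriel: 16:45-17:00.
Oona ∩ Gabriel ∩ Divya: 16:45-17:00.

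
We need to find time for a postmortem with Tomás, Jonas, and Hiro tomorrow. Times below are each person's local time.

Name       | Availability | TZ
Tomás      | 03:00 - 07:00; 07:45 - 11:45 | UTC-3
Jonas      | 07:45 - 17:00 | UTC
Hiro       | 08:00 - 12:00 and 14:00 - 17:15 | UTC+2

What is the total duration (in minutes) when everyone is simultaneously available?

300

Tomás in UTC: 06:00-10:00, 10:45-14:45 (add 3h to convert from UTC-3).
Jonas in UTC: 07:45-17:00.
Hiro in UTC: 06:00-10:00, 12:00-15:15 (subtract 2h to convert from UTC+2).
Tomás ∩ Jonas: 07:45-10:00, 10:45-14:45.
Tomás ∩ Jonas ∩ Hiro: 07:45-10:00, 12:00-14:45.
So the common availability across everyone is 07:45-10:00, 12:00-14:45.
Summing the common windows: 135 + 165 = 300 minutes.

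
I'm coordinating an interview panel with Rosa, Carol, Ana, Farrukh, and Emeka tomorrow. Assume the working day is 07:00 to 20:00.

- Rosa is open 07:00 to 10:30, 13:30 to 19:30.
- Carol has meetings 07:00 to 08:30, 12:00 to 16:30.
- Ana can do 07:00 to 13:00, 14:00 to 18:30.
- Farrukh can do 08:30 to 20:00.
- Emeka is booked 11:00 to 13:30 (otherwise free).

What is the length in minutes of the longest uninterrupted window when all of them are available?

120

Rosa free: 07:00-10:30, 13:30-19:30.
Carol free: 08:30-12:00, 16:30-20:00 (invert busy blocks within the working day).
Ana free: 07:00-13:00, 14:00-18:30.
Farrukh free: 08:30-20:00.
Emeka free: 07:00-11:00, 13:30-20:00 (invert busy blocks within the working day).
Rosa ∩ Carol: 08:30-10:30, 16:30-19:30.
Rosa ∩ Carol ∩ Ana: 08:30-10:30, 16:30-18:30.
Rosa ∩ Carol ∩ Ana ∩ Farrukh: 08:30-10:30, 16:30-18:30.
Rosa ∩ Carol ∩ Ana ∩ Farrukh ∩ Emeka: 08:30-10:30, 16:30-18:30.
The longest is 08:30-10:30 at 120 minutes.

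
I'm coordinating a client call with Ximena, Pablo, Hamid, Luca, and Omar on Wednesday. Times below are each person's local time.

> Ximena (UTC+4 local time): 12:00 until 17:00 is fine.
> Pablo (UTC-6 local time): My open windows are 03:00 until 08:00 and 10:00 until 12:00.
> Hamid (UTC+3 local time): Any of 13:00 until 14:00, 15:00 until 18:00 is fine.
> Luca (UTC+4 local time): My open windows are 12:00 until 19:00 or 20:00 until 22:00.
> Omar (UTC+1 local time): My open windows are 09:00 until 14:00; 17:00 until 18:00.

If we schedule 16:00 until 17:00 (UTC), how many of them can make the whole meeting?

Ximena in UTC: 08:00-13:00 (subtract 4h to convert from UTC+4).
Pablo in UTC: 09:00-14:00, 16:00-18:00 (add 6h to convert from UTC-6).
Hamid in UTC: 10:00-11:00, 12:00-15:00 (subtract 3h to convert from UTC+3).
Luca in UTC: 08:00-15:00, 16:00-18:00 (subtract 4h to convert from UTC+4).
Omar in UTC: 08:00-13:00, 16:00-17:00 (subtract 1h to convert from UTC+1).
Pablo, Luca, and Omar can make the full 16:00-17:00 slot — that's 3.

3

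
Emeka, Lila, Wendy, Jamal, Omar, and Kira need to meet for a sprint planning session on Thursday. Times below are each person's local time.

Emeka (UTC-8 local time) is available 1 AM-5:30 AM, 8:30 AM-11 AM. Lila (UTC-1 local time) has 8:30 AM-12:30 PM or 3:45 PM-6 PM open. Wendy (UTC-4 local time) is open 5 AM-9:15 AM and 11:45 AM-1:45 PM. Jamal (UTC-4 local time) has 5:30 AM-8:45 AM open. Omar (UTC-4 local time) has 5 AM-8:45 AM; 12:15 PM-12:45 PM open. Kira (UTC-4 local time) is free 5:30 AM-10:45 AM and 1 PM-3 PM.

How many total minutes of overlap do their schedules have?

Emeka in UTC: 09:00-13:30, 16:30-19:00 (add 8h to convert from UTC-8).
Lila in UTC: 09:30-13:30, 16:45-19:00 (add 1h to convert from UTC-1).
Wendy in UTC: 09:00-13:15, 15:45-17:45 (add 4h to convert from UTC-4).
Jamal in UTC: 09:30-12:45 (add 4h to convert from UTC-4).
Omar in UTC: 09:00-12:45, 16:15-16:45 (add 4h to convert from UTC-4).
Kira in UTC: 09:30-14:45, 17:00-19:00 (add 4h to convert from UTC-4).
Emeka ∩ Lila: 09:30-13:30, 16:45-19:00.
Emeka ∩ Lila ∩ Wendy: 09:30-13:15, 16:45-17:45.
Emeka ∩ Lila ∩ Wendy ∩ Jamal: 09:30-12:45.
Emeka ∩ Lila ∩ Wendy ∩ Jamal ∩ Omar: 09:30-12:45.
Emeka ∩ Lila ∩ Wendy ∩ Jamal ∩ Omar ∩ Kira: 09:30-12:45.
So the common availability across everyone is 09:30-12:45.
That's a single block of 195 minutes.

195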